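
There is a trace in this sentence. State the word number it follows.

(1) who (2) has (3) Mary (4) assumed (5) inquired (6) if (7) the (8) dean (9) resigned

4

The displaced element is "who" (word 1).
It is linked across 1 clause boundary (Ø).
It functions as the subject of "inquired", so the gap sits immediately after word 4 ("assumed").
Base order: Mary has assumed who inquired if the dean resigned.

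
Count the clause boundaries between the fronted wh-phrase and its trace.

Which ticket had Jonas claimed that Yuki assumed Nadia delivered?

"which ticket" is extracted from the object of "delivered".
Boundaries crossed, outermost first: [that], [Ø] — 2 in total.

2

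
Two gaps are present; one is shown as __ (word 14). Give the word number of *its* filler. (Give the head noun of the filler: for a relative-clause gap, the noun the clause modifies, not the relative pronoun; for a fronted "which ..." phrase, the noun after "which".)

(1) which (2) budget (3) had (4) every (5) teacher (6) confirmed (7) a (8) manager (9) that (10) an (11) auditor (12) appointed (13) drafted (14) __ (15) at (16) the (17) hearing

The marked gap is the direct object of "drafted".
Its filler is the fronted wh-phrase "which budget", at word 2.
(The other dependency links word 8 to a gap after word 12.)

2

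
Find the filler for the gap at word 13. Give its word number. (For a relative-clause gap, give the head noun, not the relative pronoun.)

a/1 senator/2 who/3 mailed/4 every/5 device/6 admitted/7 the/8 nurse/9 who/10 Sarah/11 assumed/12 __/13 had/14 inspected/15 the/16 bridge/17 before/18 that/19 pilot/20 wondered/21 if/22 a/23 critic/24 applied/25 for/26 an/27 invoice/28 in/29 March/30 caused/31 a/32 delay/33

9

The gap at 13 is the subject of "inspected", inside a relative clause.
The relative pronoun is "who" (word 10); it is bound by the head noun immediately before it.
Its filler is the head noun "nurse", at word 9.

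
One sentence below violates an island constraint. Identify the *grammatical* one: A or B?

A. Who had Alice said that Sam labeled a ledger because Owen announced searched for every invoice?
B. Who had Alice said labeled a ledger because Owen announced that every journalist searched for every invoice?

B

In A, the wh-phrase is extracted from inside an adjunct island (introduced by "because"), which blocks movement.
In B, the extraction path crosses only that-complement boundaries, which are transparent.
So B is grammatical.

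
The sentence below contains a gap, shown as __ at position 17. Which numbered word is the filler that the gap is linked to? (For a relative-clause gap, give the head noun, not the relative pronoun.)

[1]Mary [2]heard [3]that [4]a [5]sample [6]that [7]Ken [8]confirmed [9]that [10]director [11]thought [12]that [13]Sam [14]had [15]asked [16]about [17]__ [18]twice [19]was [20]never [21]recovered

The gap at 17 is the prepositional object of "asked", inside a relative clause.
The relative pronoun is "that" (word 6); it is bound by the head noun immediately before it.
Its filler is the head noun "sample", at word 5.

5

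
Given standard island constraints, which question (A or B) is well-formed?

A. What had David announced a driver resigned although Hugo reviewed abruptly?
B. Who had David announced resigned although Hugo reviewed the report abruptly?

B

In A, the wh-phrase is extracted from inside an adjunct island (introduced by "although"), which blocks movement.
In B, the extraction path crosses only that-complement boundaries, which are transparent.
So B is grammatical.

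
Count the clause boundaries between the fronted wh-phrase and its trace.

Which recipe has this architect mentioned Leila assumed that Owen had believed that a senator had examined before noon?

"which recipe" is extracted from the object of "examined".
Boundaries crossed, outermost first: [Ø], [that], [that] — 3 in total.

3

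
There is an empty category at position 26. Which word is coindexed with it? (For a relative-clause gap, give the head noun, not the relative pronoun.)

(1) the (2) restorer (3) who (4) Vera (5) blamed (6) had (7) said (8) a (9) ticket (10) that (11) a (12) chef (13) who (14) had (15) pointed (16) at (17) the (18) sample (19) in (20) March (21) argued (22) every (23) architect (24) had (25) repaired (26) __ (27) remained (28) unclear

The gap at 26 is the object of "repaired", inside a relative clause.
The relative pronoun is "that" (word 10); it is bound by the head noun immediately before it.
Its filler is the head noun "ticket", at word 9.

9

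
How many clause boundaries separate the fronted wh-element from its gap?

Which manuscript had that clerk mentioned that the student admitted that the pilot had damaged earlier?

2

"which manuscript" is extracted from the object of "damaged".
Boundaries crossed, outermost first: [that], [that] — 2 in total.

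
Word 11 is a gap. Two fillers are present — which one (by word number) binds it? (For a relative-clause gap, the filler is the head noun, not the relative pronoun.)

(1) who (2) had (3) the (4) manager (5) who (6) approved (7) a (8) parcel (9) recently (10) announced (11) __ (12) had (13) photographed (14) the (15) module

The marked gap is the subject of "photographed".
Its filler is the fronted wh-phrase "who", at word 1.
(The other dependency links word 4 to a gap after word 5.)

1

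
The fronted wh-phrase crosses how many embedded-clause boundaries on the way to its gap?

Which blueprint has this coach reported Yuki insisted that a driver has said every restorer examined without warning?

"which blueprint" is extracted from the object of "examined".
Boundaries crossed, outermost first: [Ø], [that], [Ø] — 3 in total.

3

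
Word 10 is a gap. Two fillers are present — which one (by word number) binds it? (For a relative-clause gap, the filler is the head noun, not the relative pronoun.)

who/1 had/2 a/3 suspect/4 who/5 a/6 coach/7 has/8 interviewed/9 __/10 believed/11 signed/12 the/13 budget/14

4

The marked gap is inside the relative clause, the direct object of "interviewed".
Its filler is the head noun "suspect" (via "who"), at word 4.
(The other dependency links word 1 to a gap after word 11.)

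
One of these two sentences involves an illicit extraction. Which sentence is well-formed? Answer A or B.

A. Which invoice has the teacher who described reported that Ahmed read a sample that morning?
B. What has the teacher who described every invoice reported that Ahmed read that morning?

In A, the wh-phrase is extracted from inside a complex-NP island (relative clause) (introduced by "who"), which blocks movement.
In B, the extraction path crosses only that-complement boundaries, which are transparent.
So B is grammatical.

B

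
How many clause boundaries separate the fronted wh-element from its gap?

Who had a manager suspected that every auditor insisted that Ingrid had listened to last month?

"who" is extracted from the PP object of "listened".
Boundaries crossed, outermost first: [that], [that] — 2 in total.

2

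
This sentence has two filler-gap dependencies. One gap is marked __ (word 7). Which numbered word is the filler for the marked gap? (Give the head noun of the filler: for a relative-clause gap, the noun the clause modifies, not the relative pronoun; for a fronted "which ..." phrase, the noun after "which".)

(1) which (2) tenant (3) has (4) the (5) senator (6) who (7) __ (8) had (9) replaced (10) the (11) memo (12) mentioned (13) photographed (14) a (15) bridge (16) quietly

The marked gap is inside the relative clause, the subject of "replaced".
Its filler is the head noun "senator" (via "who"), at word 5.
(The other dependency links word 2 to a gap after word 12.)

5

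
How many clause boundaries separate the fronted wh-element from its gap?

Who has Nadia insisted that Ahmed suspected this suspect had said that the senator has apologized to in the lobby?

3

"who" is extracted from the PP object of "apologized".
Boundaries crossed, outermost first: [that], [Ø], [that] — 3 in total.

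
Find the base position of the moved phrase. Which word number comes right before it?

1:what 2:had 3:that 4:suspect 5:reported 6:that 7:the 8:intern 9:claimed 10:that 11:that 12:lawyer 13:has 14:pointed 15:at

15

The displaced element is "what" (word 1).
It is linked across 2 clause boundaries (that → that).
It functions as the object of the preposition "at" of "pointed", so the gap sits immediately after word 15 ("at").
Base order: That suspect had reported that the intern claimed that that lawyer has pointed at what.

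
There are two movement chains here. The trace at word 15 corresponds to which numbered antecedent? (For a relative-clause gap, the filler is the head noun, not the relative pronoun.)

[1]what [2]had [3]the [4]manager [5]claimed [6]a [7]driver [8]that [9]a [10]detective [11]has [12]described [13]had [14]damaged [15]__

1

The marked gap is the direct object of "damaged".
Its filler is the fronted wh-phrase "what", at word 1.
(The other dependency links word 7 to a gap after word 12.)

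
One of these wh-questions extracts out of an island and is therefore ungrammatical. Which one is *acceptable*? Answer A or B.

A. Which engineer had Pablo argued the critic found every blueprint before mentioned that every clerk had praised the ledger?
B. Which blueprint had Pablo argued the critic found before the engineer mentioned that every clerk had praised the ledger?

In A, the wh-phrase is extracted from inside an adjunct island (introduced by "before"), which blocks movement.
In B, the extraction path crosses only that-complement boundaries, which are transparent.
So B is grammatical.

B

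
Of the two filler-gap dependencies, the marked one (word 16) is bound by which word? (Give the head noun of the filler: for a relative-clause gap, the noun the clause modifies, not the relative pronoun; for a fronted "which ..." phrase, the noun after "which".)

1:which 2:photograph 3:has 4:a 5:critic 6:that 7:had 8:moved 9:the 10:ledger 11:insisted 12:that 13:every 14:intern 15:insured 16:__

2

The marked gap is the direct object of "insured".
Its filler is the fronted wh-phrase "which photograph", at word 2.
(The other dependency links word 5 to a gap after word 6.)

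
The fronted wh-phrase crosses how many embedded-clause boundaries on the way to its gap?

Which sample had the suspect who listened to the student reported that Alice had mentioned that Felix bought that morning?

"which sample" is extracted from the object of "bought".
Boundaries crossed, outermost first: [that], [that] — 2 in total.

2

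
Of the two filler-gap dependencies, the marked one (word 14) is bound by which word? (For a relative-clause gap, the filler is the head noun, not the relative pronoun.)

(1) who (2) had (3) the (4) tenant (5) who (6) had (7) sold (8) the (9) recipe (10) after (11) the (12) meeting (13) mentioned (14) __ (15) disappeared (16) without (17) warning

1

The marked gap is the subject of "disappeared".
Its filler is the fronted wh-phrase "who", at word 1.
(The other dependency links word 4 to a gap after word 5.)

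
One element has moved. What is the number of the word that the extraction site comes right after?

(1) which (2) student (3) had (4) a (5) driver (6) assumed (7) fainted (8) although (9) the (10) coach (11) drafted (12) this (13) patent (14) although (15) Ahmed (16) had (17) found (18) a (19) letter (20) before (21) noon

The displaced element is "which student" (word 2).
It is linked across 1 clause boundary (Ø).
It functions as the subject of "fainted", so the gap sits immediately after word 6 ("assumed").
Base order: A driver had assumed that which student fainted although the coach drafted this patent although Ahmed had found a letter before noon.

6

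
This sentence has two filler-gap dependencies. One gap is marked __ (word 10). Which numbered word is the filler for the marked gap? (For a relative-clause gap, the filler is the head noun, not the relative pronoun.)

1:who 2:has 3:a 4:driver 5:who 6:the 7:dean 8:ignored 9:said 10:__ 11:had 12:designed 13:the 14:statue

The marked gap is the subject of "designed".
Its filler is the fronted wh-phrase "who", at word 1.
(The other dependency links word 4 to a gap after word 8.)

1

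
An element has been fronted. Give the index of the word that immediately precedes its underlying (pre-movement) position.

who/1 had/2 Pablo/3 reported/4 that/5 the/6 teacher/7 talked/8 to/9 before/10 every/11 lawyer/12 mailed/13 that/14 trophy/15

9

The displaced element is "who" (word 1).
It is linked across 1 clause boundary (that).
It functions as the object of the preposition "to" of "talked", so the gap sits immediately after word 9 ("to").
Base order: Pablo had reported that the teacher talked to who before every lawyer mailed that trophy.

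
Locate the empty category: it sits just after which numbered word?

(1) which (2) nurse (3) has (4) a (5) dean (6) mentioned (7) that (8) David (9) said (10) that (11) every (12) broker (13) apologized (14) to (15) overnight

The displaced element is "which nurse" (word 2).
It is linked across 2 clause boundaries (that → that).
It functions as the object of the preposition "to" of "apologized", so the gap sits immediately after word 14 ("to").
Base order: A dean has mentioned that David said that every broker apologized to which nurse overnight.

14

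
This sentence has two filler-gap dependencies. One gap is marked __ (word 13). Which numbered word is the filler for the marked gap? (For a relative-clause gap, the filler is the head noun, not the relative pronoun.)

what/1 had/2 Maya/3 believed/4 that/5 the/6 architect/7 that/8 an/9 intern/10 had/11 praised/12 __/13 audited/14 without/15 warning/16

7

The marked gap is inside the relative clause, the direct object of "praised".
Its filler is the head noun "architect" (via "that"), at word 7.
(The other dependency links word 1 to a gap after word 14.)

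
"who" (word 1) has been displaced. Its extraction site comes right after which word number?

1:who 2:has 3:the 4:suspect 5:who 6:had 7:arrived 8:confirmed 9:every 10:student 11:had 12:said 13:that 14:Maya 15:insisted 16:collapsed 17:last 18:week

The displaced element is "who" (word 1).
It is linked across 3 clause boundaries (Ø → that → Ø).
It functions as the subject of "collapsed", so the gap sits immediately after word 15 ("insisted").
Base order: The suspect who had arrived has confirmed every student had said that Maya insisted who collapsed last week.

15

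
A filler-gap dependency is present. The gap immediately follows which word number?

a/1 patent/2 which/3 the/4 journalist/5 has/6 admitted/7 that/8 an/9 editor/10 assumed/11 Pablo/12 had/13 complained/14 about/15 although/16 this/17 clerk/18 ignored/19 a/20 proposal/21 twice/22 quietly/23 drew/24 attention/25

The displaced element is "a patent" (word 2).
It is linked across 2 clause boundaries (that → Ø).
It functions as the object of the preposition "about" of "complained", so the gap sits immediately after word 15 ("about").
Base order: The journalist has admitted that an editor assumed Pablo had complained about a patent although this clerk ignored a proposal twice quietly.

15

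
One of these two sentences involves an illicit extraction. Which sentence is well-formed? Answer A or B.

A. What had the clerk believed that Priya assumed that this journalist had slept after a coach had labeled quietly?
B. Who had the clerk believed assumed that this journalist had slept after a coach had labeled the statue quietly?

B

In A, the wh-phrase is extracted from inside an adjunct island (introduced by "after"), which blocks movement.
In B, the extraction path crosses only that-complement boundaries, which are transparent.
So B is grammatical.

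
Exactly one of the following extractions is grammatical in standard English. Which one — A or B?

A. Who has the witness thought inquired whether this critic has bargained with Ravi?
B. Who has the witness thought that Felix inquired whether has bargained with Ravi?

In B, the wh-phrase is extracted from inside a wh-island (introduced by "whether"), which blocks movement.
In A, the extraction path crosses only that-complement boundaries, which are transparent.
So A is grammatical.

A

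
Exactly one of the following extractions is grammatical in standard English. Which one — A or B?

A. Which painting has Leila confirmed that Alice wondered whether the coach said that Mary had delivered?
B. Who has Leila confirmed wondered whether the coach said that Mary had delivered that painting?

In A, the wh-phrase is extracted from inside a wh-island (introduced by "whether"), which blocks movement.
In B, the extraction path crosses only that-complement boundaries, which are transparent.
So B is grammatical.

B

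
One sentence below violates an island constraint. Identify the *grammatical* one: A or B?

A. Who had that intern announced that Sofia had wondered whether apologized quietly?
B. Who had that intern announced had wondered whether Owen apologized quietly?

B

In A, the wh-phrase is extracted from inside a wh-island (introduced by "whether"), which blocks movement.
In B, the extraction path crosses only that-complement boundaries, which are transparent.
So B is grammatical.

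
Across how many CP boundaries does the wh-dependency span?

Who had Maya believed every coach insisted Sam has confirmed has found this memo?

3

"who" is extracted from the subject of "found".
Boundaries crossed, outermost first: [Ø], [Ø], [Ø] — 3 in total.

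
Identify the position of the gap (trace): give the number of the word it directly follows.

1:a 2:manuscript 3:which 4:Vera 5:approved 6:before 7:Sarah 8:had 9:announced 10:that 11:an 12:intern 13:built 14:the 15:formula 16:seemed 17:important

The displaced element is "a manuscript" (word 2).
It functions as the direct object of "approved", so the gap sits immediately after word 5 ("approved").
Base order: Vera approved a manuscript before Sarah had announced that an intern built the formula.

5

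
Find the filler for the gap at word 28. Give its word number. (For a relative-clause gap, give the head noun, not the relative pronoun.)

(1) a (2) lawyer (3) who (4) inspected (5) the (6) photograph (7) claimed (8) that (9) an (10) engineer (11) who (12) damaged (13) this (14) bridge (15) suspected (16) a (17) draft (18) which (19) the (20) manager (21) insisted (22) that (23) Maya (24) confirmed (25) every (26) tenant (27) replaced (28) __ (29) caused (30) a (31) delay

17

The gap at 28 is the object of "replaced", inside a relative clause.
The relative pronoun is "which" (word 18); it is bound by the head noun immediately before it.
Its filler is the head noun "draft", at word 17.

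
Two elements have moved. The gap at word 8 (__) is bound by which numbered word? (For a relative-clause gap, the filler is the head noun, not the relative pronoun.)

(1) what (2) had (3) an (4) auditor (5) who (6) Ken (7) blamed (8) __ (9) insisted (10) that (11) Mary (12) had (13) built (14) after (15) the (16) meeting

4

The marked gap is inside the relative clause, the direct object of "blamed".
Its filler is the head noun "auditor" (via "who"), at word 4.
(The other dependency links word 1 to a gap after word 13.)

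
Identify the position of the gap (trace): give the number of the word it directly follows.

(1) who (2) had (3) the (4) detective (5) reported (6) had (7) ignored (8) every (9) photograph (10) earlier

The displaced element is "who" (word 1).
It is linked across 1 clause boundary (Ø).
It functions as the subject of "ignored", so the gap sits immediately after word 5 ("reported").
Base order: The detective had reported that who had ignored every photograph earlier.

5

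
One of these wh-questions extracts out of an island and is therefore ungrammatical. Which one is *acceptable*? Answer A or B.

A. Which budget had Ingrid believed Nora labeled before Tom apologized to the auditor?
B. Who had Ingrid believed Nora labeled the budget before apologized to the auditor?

A

In B, the wh-phrase is extracted from inside an adjunct island (introduced by "before"), which blocks movement.
In A, the extraction path crosses only that-complement boundaries, which are transparent.
So A is grammatical.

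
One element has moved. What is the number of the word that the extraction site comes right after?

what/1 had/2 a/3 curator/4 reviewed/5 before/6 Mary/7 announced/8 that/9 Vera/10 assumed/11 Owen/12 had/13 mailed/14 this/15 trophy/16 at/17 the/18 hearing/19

5

The displaced element is "what" (word 1).
It functions as the direct object of "reviewed", so the gap sits immediately after word 5 ("reviewed").
Base order: A curator had reviewed what before Mary announced that Vera assumed Owen had mailed this trophy at the hearing.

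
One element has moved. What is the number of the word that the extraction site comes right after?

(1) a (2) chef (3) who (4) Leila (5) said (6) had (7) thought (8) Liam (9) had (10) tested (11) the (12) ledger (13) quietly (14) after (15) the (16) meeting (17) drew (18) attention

The displaced element is "a chef" (word 2).
It is linked across 1 clause boundary (Ø).
It functions as the subject of "thought", so the gap sits immediately after word 5 ("said").
Base order: Leila said a chef had thought Liam had tested the ledger quietly after the meeting.

5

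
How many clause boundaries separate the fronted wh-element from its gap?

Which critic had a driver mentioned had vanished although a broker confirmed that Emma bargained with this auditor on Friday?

1

"which critic" is extracted from the subject of "vanished".
Boundaries crossed, outermost first: [Ø] — 1 in total.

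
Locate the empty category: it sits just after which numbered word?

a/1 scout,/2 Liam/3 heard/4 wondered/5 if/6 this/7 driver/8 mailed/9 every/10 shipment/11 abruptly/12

4

The displaced element is "a scout" (word 2).
It is linked across 1 clause boundary (Ø).
It functions as the subject of "wondered", so the gap sits immediately after word 4 ("heard").
Base order: Liam heard that a scout wondered if this driver mailed every shipment abruptly.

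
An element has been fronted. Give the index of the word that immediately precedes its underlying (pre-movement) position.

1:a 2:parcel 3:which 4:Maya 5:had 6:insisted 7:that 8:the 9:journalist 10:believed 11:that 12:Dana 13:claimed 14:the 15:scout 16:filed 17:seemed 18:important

The displaced element is "a parcel" (word 2).
It is linked across 3 clause boundaries (that → that → Ø).
It functions as the direct object of "filed", so the gap sits immediately after word 16 ("filed").
Base order: Maya had insisted that the journalist believed that Dana claimed the scout filed a parcel.

16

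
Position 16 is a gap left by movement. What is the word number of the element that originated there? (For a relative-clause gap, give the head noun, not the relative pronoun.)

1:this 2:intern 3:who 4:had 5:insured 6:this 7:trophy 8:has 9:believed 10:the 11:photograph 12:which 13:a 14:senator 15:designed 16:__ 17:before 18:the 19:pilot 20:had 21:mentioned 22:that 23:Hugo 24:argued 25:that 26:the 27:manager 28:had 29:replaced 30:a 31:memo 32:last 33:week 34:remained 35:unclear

11

The gap at 16 is the object of "designed", inside a relative clause.
The relative pronoun is "which" (word 12); it is bound by the head noun immediately before it.
Its filler is the head noun "photograph", at word 11.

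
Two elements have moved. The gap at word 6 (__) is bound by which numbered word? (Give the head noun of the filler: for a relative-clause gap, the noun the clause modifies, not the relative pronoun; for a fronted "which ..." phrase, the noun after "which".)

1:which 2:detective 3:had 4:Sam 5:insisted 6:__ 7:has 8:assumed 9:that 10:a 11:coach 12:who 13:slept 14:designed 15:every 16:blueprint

The marked gap is the subject of "assumed".
Its filler is the fronted wh-phrase "which detective", at word 2.
(The other dependency links word 11 to a gap after word 12.)

2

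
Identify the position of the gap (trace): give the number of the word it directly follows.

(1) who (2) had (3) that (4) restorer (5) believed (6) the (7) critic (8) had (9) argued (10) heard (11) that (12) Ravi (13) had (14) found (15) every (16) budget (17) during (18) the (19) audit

9

The displaced element is "who" (word 1).
It is linked across 2 clause boundaries (Ø → Ø).
It functions as the subject of "heard", so the gap sits immediately after word 9 ("argued").
Base order: That restorer had believed the critic had argued that who heard that Ravi had found every budget during the audit.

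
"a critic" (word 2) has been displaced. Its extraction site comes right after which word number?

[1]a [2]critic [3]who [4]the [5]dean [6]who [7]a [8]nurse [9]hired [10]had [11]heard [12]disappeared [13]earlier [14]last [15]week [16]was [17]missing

11

The displaced element is "a critic" (word 2).
It is linked across 1 clause boundary (Ø).
It functions as the subject of "disappeared", so the gap sits immediately after word 11 ("heard").
Base order: The dean who a nurse hired had heard that a critic disappeared earlier last week.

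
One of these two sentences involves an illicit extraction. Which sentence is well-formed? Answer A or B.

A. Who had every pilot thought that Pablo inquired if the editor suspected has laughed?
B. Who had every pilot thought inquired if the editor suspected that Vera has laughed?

B

In A, the wh-phrase is extracted from inside a wh-island (introduced by "if"), which blocks movement.
In B, the extraction path crosses only that-complement boundaries, which are transparent.
So B is grammatical.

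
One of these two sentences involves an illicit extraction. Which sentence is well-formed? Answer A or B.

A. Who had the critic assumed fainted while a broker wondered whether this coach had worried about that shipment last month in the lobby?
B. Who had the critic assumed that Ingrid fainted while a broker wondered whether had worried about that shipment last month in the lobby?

In B, the wh-phrase is extracted from inside an adjunct island (introduced by "while"), which blocks movement.
In A, the extraction path crosses only that-complement boundaries, which are transparent.
So A is grammatical.

A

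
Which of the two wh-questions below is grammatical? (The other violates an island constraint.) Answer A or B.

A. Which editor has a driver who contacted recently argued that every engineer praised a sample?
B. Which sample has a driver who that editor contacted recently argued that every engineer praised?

In A, the wh-phrase is extracted from inside a complex-NP island (relative clause) (introduced by "who"), which blocks movement.
In B, the extraction path crosses only that-complement boundaries, which are transparent.
So B is grammatical.

B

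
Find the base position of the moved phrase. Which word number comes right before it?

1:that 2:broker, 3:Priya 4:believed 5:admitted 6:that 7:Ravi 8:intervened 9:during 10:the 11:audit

The displaced element is "that broker" (word 2).
It is linked across 1 clause boundary (Ø).
It functions as the subject of "admitted", so the gap sits immediately after word 4 ("believed").
Base order: Priya believed that that broker admitted that Ravi intervened during the audit.

4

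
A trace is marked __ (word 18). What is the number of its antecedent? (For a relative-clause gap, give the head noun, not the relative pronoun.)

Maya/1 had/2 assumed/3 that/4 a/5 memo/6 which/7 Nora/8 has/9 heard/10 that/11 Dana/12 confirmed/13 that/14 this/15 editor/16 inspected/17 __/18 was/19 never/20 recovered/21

The gap at 18 is the object of "inspected", inside a relative clause.
The relative pronoun is "which" (word 7); it is bound by the head noun immediately before it.
Its filler is the head noun "memo", at word 6.

6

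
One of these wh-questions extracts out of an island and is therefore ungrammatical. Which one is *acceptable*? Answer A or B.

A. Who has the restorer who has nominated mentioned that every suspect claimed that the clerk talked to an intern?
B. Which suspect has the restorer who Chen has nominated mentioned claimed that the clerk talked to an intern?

B

In A, the wh-phrase is extracted from inside a complex-NP island (relative clause) (introduced by "who"), which blocks movement.
In B, the extraction path crosses only that-complement boundaries, which are transparent.
So B is grammatical.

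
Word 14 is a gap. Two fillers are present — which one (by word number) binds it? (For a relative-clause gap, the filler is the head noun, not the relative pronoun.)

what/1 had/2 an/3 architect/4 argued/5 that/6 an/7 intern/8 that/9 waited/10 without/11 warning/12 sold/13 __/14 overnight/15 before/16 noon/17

The marked gap is the direct object of "sold".
Its filler is the fronted wh-phrase "what", at word 1.
(The other dependency links word 8 to a gap after word 9.)

1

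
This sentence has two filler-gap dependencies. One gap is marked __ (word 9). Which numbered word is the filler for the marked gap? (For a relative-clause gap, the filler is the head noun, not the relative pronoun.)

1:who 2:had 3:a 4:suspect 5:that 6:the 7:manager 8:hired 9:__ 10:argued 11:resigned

The marked gap is inside the relative clause, the direct object of "hired".
Its filler is the head noun "suspect" (via "that"), at word 4.
(The other dependency links word 1 to a gap after word 10.)

4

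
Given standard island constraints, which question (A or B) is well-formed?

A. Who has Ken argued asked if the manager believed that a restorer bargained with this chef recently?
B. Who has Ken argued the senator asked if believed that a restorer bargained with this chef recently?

A

In B, the wh-phrase is extracted from inside a wh-island (introduced by "if"), which blocks movement.
In A, the extraction path crosses only that-complement boundaries, which are transparent.
So A is grammatical.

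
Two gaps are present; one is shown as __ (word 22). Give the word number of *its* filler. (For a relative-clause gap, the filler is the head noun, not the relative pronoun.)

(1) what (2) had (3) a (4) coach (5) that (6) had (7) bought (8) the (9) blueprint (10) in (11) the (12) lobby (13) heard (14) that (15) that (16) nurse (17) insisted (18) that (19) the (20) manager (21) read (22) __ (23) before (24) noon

The marked gap is the direct object of "read".
Its filler is the fronted wh-phrase "what", at word 1.
(The other dependency links word 4 to a gap after word 5.)

1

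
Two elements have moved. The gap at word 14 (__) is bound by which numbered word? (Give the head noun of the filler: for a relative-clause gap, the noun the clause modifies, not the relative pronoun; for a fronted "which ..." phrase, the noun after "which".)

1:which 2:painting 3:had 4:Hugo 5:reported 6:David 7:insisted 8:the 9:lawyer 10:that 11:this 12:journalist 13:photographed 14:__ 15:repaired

9

The marked gap is inside the relative clause, the direct object of "photographed".
Its filler is the head noun "lawyer" (via "that"), at word 9.
(The other dependency links word 2 to a gap after word 15.)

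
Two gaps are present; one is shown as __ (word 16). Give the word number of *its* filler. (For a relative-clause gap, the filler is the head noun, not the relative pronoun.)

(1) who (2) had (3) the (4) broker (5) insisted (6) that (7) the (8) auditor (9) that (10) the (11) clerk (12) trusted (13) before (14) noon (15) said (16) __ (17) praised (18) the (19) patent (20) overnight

The marked gap is the subject of "praised".
Its filler is the fronted wh-phrase "who", at word 1.
(The other dependency links word 8 to a gap after word 12.)

1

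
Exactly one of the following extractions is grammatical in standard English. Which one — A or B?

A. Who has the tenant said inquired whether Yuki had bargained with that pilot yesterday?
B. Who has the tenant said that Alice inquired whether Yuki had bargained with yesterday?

In B, the wh-phrase is extracted from inside a wh-island (introduced by "whether"), which blocks movement.
In A, the extraction path crosses only that-complement boundaries, which are transparent.
So A is grammatical.

A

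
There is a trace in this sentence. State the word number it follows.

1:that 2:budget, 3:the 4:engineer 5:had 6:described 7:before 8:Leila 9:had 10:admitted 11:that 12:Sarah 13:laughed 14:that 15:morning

The displaced element is "that budget" (word 2).
It functions as the direct object of "described", so the gap sits immediately after word 6 ("described").
Base order: The engineer had described that budget before Leila had admitted that Sarah laughed that morning.

6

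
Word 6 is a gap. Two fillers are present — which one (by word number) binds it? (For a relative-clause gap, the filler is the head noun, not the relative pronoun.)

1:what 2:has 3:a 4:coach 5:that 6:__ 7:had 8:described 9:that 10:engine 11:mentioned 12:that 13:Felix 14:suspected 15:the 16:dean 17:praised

4

The marked gap is inside the relative clause, the subject of "described".
Its filler is the head noun "coach" (via "that"), at word 4.
(The other dependency links word 1 to a gap after word 17.)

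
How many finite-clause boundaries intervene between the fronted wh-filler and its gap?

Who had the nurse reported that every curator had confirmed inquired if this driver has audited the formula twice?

2

"who" is extracted from the subject of "inquired".
Boundaries crossed, outermost first: [that], [Ø] — 2 in total.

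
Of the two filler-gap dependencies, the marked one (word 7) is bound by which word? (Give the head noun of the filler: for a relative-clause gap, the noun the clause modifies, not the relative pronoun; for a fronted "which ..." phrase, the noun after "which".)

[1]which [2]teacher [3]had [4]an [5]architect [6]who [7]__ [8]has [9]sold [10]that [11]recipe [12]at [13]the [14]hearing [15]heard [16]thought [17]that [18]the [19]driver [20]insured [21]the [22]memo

5

The marked gap is inside the relative clause, the subject of "sold".
Its filler is the head noun "architect" (via "who"), at word 5.
(The other dependency links word 2 to a gap after word 15.)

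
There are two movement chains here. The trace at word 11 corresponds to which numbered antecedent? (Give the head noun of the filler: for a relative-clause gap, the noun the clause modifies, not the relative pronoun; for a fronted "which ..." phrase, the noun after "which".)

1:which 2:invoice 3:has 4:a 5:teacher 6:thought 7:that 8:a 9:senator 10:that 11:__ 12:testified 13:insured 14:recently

9

The marked gap is inside the relative clause, the subject of "testified".
Its filler is the head noun "senator" (via "that"), at word 9.
(The other dependency links word 2 to a gap after word 13.)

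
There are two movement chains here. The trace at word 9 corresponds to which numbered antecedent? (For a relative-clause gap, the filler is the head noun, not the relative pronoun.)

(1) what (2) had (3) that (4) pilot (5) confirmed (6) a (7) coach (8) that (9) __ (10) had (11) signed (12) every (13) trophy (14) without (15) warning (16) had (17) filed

The marked gap is inside the relative clause, the subject of "signed".
Its filler is the head noun "coach" (via "that"), at word 7.
(The other dependency links word 1 to a gap after word 17.)

7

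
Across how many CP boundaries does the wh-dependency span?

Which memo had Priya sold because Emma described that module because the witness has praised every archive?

0

"which memo" originates inside the matrix clause — no clause boundary is crossed.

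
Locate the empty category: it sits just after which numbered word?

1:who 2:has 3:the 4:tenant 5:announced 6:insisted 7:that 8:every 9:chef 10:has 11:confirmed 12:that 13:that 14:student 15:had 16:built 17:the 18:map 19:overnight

5

The displaced element is "who" (word 1).
It is linked across 1 clause boundary (Ø).
It functions as the subject of "insisted", so the gap sits immediately after word 5 ("announced").
Base order: The tenant has announced who insisted that every chef has confirmed that that student had built the map overnight.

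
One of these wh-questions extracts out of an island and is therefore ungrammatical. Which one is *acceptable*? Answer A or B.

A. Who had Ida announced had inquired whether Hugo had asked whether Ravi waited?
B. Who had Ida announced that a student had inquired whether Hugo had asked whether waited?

In B, the wh-phrase is extracted from inside a wh-island (introduced by "whether"), which blocks movement.
In A, the extraction path crosses only that-complement boundaries, which are transparent.
So A is grammatical.

A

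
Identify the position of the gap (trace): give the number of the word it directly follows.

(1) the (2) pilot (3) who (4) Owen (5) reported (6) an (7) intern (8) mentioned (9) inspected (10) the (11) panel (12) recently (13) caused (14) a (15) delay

The displaced element is "the pilot" (word 2).
It is linked across 2 clause boundaries (Ø → Ø).
It functions as the subject of "inspected", so the gap sits immediately after word 8 ("mentioned").
Base order: Owen reported an intern mentioned that the pilot inspected the panel recently.

8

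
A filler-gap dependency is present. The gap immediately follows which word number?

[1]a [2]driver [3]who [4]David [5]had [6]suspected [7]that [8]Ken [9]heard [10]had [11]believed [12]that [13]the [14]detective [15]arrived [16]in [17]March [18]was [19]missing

The displaced element is "a driver" (word 2).
It is linked across 2 clause boundaries (that → Ø).
It functions as the subject of "believed", so the gap sits immediately after word 9 ("heard").
Base order: David had suspected that Ken heard that a driver had believed that the detective arrived in March.

9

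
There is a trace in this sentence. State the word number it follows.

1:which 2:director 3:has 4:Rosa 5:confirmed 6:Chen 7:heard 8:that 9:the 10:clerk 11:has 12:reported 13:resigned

12

The displaced element is "which director" (word 2).
It is linked across 3 clause boundaries (Ø → that → Ø).
It functions as the subject of "resigned", so the gap sits immediately after word 12 ("reported").
Base order: Rosa has confirmed Chen heard that the clerk has reported that which director resigned.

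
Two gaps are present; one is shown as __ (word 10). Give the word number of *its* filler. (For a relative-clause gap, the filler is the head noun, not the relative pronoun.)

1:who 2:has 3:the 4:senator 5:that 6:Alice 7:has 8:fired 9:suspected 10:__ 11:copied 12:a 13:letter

The marked gap is the subject of "copied".
Its filler is the fronted wh-phrase "who", at word 1.
(The other dependency links word 4 to a gap after word 8.)

1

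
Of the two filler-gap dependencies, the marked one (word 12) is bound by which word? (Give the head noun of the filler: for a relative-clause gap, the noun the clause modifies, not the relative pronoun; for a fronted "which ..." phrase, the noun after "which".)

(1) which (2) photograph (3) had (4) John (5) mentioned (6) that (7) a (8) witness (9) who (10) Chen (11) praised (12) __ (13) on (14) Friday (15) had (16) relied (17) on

8

The marked gap is inside the relative clause, the direct object of "praised".
Its filler is the head noun "witness" (via "who"), at word 8.
(The other dependency links word 2 to a gap after word 17.)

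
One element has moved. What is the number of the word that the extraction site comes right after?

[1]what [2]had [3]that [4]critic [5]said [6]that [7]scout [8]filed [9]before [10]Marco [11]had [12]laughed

8

The displaced element is "what" (word 1).
It is linked across 1 clause boundary (Ø).
It functions as the direct object of "filed", so the gap sits immediately after word 8 ("filed").
Base order: That critic had said that scout filed what before Marco had laughed.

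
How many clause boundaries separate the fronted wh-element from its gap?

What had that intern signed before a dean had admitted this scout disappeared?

"what" originates inside the matrix clause — no clause boundary is crossed.

0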